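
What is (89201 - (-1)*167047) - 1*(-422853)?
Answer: 679101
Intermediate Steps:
(89201 - (-1)*167047) - 1*(-422853) = (89201 - 1*(-167047)) + 422853 = (89201 + 167047) + 422853 = 256248 + 422853 = 679101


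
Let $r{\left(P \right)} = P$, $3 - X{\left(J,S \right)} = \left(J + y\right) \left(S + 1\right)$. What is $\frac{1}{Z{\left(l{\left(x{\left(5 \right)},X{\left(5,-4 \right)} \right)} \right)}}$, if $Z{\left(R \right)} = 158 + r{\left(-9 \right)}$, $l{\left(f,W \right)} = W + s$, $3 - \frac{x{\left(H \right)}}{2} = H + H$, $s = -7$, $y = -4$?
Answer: $\frac{1}{149} \approx 0.0067114$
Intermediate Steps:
$x{\left(H \right)} = 6 - 4 H$ ($x{\left(H \right)} = 6 - 2 \left(H + H\right) = 6 - 2 \cdot 2 H = 6 - 4 H$)
$X{\left(J,S \right)} = 3 - \left(1 + S\right) \left(-4 + J\right)$ ($X{\left(J,S \right)} = 3 - \left(J - 4\right) \left(S + 1\right) = 3 - \left(-4 + J\right) \left(1 + S\right) = 3 - \left(1 + S\right) \left(-4 + J\right)$)
$l{\left(f,W \right)} = -7 + W$ ($l{\left(f,W \right)} = W - 7 = -7 + W$)
$Z{\left(R \right)} = 149$ ($Z{\left(R \right)} = 158 - 9 = 149$)
$\frac{1}{Z{\left(l{\left(x{\left(5 \right)},X{\left(5,-4 \right)} \right)} \right)}} = \frac{1}{149}$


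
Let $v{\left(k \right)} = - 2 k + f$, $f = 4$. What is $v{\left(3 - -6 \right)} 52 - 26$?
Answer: $-754$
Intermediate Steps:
$v{\left(k \right)} = 4 - 2 k$ ($v{\left(k \right)} = - 2 k + 4 = 4 - 2 k$)
$v{\left(3 - -6 \right)} 52 - 26 = \left(4 - 2 \left(3 - -6\right)\right) 52 - 26 = \left(4 - 2 \left(3 + 6\right)\right) 52 - 26 = \left(4 - 18\right) 52 - 26 = \left(-14\right) 52 - 26 = -728 - 26 = -754$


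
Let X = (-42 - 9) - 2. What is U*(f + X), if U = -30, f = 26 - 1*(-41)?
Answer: -420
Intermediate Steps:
f = 67 (f = 26 + 41 = 67)
X = -53 (X = -51 - 2 = -53)
U*(f + X) = -30*(67 - 53) = -30*14 = -420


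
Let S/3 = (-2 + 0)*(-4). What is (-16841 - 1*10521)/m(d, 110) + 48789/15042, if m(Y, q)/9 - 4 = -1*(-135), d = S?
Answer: -116848055/6272514 ≈ -18.629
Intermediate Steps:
S = 24 (S = 3*((-2 + 0)*(-4)) = 3*(-2*(-4)) = 3*8 = 24)
d = 24
m(Y, q) = 1251 (m(Y, q) = 36 + 9*(-1*(-135)) = 36 + 9*135 = 36 + 1215 = 1251)
(-16841 - 1*10521)/m(d, 110) + 48789/15042 = (-16841 - 1*10521)/1251 + 48789/15042 = (-16841 - 10521)*(1/1251) + 48789*(1/15042) = -27362*1/1251 + 16263/5014 = -27362/1251 + 16263/5014 = -116848055/6272514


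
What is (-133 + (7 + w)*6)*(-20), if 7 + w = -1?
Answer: 2780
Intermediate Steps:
w = -8 (w = -7 - 1 = -8)
(-133 + (7 + w)*6)*(-20) = (-133 + (7 - 8)*6)*(-20) = (-133 - 1*6)*(-20) = (-133 - 6)*(-20) = -139*(-20) = 2780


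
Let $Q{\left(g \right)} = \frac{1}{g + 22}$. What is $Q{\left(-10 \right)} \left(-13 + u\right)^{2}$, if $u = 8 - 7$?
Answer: $12$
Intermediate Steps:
$u = 1$ ($u = 8 - 7 = 1$)
$Q{\left(g \right)} = \frac{1}{22 + g}$
$Q{\left(-10 \right)} \left(-13 + u\right)^{2} = \frac{\left(-13 + 1\right)^{2}}{22 - 10} = \frac{\left(-12\right)^{2}}{12} = \frac{1}{12} \cdot 144 = 12$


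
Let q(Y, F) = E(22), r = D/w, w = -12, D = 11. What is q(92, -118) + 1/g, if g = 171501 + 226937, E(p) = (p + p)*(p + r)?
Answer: 1108852957/1195314 ≈ 927.67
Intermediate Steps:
r = -11/12 (r = 11/(-12) = 11*(-1/12) = -11/12 ≈ -0.91667)
E(p) = 2*p*(-11/12 + p) (E(p) = (p + p)*(p - 11/12) = (2*p)*(-11/12 + p) = 2*p*(-11/12 + p))
q(Y, F) = 2783/3 (q(Y, F) = (1/6)*22*(-11 + 12*22) = (1/6)*22*(-11 + 264) = (1/6)*22*253 = 2783/3)
g = 398438
q(92, -118) + 1/g = 2783/3 + 1/398438 = 1108852957/1195314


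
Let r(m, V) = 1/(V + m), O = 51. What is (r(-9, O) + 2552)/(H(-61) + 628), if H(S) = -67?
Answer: 6305/1386 ≈ 4.5491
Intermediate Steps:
(r(-9, O) + 2552)/(H(-61) + 628) = (1/(51 - 9) + 2552)/(-67 + 628) = (1/42 + 2552)/561 = (1/42 + 2552)*(1/561) = (107185/42)*(1/561) = 6305/1386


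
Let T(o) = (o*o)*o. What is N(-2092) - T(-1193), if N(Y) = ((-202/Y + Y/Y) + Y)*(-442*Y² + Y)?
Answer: 4046339839107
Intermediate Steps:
T(o) = o³ (T(o) = o²*o = o³)
N(Y) = (Y - 442*Y²)*(1 + Y - 202/Y) (N(Y) = ((-202/Y + 1) + Y)*(Y - 442*Y²) = ((1 - 202/Y) + Y)*(Y - 442*Y²) = (1 + Y - 202/Y)*(Y - 442*Y²) = (Y - 442*Y²)*(1 + Y - 202/Y))
N(-2092) - T(-1193) = (-202 - 442*(-2092)³ - 441*(-2092)² + 89285*(-2092)) - 1*(-1193)³ = (-202 - 442*(-9155562688) - 441*4376464 - 186784220) - 1*(-1697936057) = (-202 + 4046758708096 - 1930020624 - 186784220) + 1697936057 = 4044641903050 + 1697936057 = 4046339839107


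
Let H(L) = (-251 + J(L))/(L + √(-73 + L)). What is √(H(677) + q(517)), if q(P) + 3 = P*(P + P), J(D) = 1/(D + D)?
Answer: √(663489937612938 + 1960089801400*√151)/(1354*√(677 + 2*√151)) ≈ 731.15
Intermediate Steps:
J(D) = 1/(2*D)
H(L) = (-251 + 1/(2*L))/(L + √(-73 + L))
q(P) = -3 + 2*P² (q(P) = -3 + P*(P + P) = -3 + P*(2*P) = -3 + 2*P²)
√(H(677) + q(517)) = √((½)*(1 - 502*677)/(677*(677 + √(-73 + 677))) + (-3 + 2*517²)) = √((½)*(1/677)*(1 - 339854)/(677 + √604) + (-3 + 2*267289)) = √((½)*(1/677)*(-339853)/(677 + 2*√151) + (-3 + 534578)) = √(-339853/(1354*(677 + 2*√151)) + 534575) = √(534575 - 339853/(1354*(677 + 2*√151)))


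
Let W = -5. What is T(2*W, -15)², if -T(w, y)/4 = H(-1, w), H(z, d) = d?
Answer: 1600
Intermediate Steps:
T(w, y) = -4*w
T(2*W, -15)² = (-8*(-5))² = (-4*(-10))² = 40² = 1600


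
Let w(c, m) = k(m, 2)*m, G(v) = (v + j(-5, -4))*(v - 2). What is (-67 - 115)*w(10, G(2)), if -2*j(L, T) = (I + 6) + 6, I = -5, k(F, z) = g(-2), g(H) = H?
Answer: 0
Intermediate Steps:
k(F, z) = -2
j(L, T) = -7/2 (j(L, T) = -((-5 + 6) + 6)/2 = -(1 + 6)/2 = -½*7 = -7/2)
G(v) = (-2 + v)*(-7/2 + v) (G(v) = (v - 7/2)*(v - 2) = (-7/2 + v)*(-2 + v) = (-2 + v)*(-7/2 + v))
w(c, m) = -2*m
(-67 - 115)*w(10, G(2)) = (-67 - 115)*(-2*(7 + 2² - 11/2*2)) = -(-364)*(7 + 4 - 11) = -(-364)*0 = -182*0 = 0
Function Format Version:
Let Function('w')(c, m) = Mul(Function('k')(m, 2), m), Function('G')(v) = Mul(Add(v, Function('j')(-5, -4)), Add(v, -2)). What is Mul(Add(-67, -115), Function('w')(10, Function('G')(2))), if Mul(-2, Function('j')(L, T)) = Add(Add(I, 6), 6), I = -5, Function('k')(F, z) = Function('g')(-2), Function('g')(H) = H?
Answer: 0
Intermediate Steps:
Function('k')(F, z) = -2
Function('j')(L, T) = Rational(-7, 2) (Function('j')(L, T) = Mul(Rational(-1, 2), Add(Add(-5, 6), 6)) = Mul(Rational(-1, 2), Add(1, 6)) = Mul(Rational(-1, 2), 7) = Rational(-7, 2))
Function('G')(v) = Mul(Add(-2, v), Add(Rational(-7, 2), v)) (Function('G')(v) = Mul(Add(v, Rational(-7, 2)), Add(v, -2)) = Mul(Add(Rational(-7, 2), v), Add(-2, v)) = Mul(Add(-2, v), Add(Rational(-7, 2), v)))
Function('w')(c, m) = Mul(-2, m)
Mul(Add(-67, -115), Function('w')(10, Function('G')(2))) = Mul(Add(-67, -115), Mul(-2, Add(7, Pow(2, 2), Mul(Rational(-11, 2), 2)))) = Mul(-182, Mul(-2, Add(7, 4, -11))) = Mul(-182, Mul(-2, 0)) = Mul(-182, 0) = 0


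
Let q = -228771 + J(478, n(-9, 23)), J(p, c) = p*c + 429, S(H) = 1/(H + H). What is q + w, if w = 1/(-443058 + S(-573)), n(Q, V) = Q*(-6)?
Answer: -102833487307716/507744469 ≈ -2.0253e+5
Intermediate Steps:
S(H) = 1/(2*H)
n(Q, V) = -6*Q
J(p, c) = 429 + c*p (J(p, c) = c*p + 429 = 429 + c*p)
q = -202530 (q = -228771 + (429 - 6*(-9)*478) = -228771 + (429 + 54*478) = -228771 + (429 + 25812) = -228771 + 26241 = -202530)
w = -1146/507744469 (w = 1/(-443058 + (½)/(-573)) = 1/(-443058 + (½)*(-1/573)) = 1/(-443058 - 1/1146) = 1/(-507744469/1146) = -1146/507744469 ≈ -2.2570e-6)
q + w = -202530 - 1146/507744469 = -102833487307716/507744469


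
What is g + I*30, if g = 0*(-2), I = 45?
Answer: 1350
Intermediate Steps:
g = 0
g + I*30 = 0 + 45*30 = 0 + 1350 = 1350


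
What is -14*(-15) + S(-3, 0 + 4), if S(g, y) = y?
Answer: 214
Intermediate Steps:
-14*(-15) + S(-3, 0 + 4) = -14*(-15) + (0 + 4) = 210 + 4 = 214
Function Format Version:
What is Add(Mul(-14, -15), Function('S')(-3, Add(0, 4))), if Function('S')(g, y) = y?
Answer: 214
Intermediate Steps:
Add(Mul(-14, -15), Function('S')(-3, Add(0, 4))) = Add(Mul(-14, -15), Add(0, 4)) = Add(210, 4) = 214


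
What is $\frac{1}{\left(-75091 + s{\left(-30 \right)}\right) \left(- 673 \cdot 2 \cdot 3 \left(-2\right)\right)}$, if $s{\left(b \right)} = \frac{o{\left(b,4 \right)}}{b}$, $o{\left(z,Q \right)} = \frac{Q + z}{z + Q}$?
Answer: $- \frac{5}{3032175926} \approx -1.649 \cdot 10^{-9}$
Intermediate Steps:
$o{\left(z,Q \right)} = 1$ ($o{\left(z,Q \right)} = \frac{Q + z}{Q + z} = 1$)
$s{\left(b \right)} = \frac{1}{b}$ ($s{\left(b \right)} = 1 \frac{1}{b} = \frac{1}{b}$)
$\frac{1}{\left(-75091 + s{\left(-30 \right)}\right) \left(- 673 \cdot 2 \cdot 3 \left(-2\right)\right)} = \frac{1}{\left(-75091 + \frac{1}{-30}\right) \left(- 673 \cdot 2 \cdot 3 \left(-2\right)\right)} = \frac{1}{\left(-75091 - \frac{1}{30}\right) \left(- 673 \cdot 6 \left(-2\right)\right)} = \frac{1}{\left(- \frac{2252731}{30}\right) \left(\left(-673\right) \left(-12\right)\right)} = - \frac{30}{2252731 \cdot 8076} = \left(- \frac{30}{2252731}\right) \frac{1}{8076} = - \frac{5}{3032175926}$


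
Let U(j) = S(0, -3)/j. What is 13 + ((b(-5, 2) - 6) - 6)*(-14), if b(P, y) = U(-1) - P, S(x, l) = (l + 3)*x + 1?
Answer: 125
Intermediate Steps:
S(x, l) = 1 + x*(3 + l) (S(x, l) = (3 + l)*x + 1 = x*(3 + l) + 1 = 1 + x*(3 + l))
U(j) = 1/j (U(j) = (1 + 3*0 - 3*0)/j = (1 + 0 + 0)/j = 1/j)
b(P, y) = -1 - P (b(P, y) = 1/(-1) - P = -1 - P)
13 + ((b(-5, 2) - 6) - 6)*(-14) = 13 + (((-1 - 1*(-5)) - 6) - 6)*(-14) = 13 + (((-1 + 5) - 6) - 6)*(-14) = 13 + ((4 - 6) - 6)*(-14) = 13 + (-2 - 6)*(-14) = 13 - 8*(-14) = 13 + 112 = 125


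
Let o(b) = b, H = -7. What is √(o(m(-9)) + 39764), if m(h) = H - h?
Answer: √39766 ≈ 199.41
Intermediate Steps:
m(h) = -7 - h
√(o(m(-9)) + 39764) = √((-7 - 1*(-9)) + 39764) = √((-7 + 9) + 39764) = √(2 + 39764) = √39766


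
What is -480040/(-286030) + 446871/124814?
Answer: 18773422469/3570054842 ≈ 5.2586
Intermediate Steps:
-480040/(-286030) + 446871/124814 = -480040*(-1/286030) + 446871*(1/124814) = 48004/28603 + 446871/124814 = 18773422469/3570054842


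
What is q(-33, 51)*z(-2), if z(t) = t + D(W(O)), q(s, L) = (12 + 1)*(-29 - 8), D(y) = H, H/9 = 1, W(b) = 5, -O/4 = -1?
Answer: -3367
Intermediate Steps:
O = 4 (O = -4*(-1) = 4)
H = 9 (H = 9*1 = 9)
D(y) = 9
q(s, L) = -481 (q(s, L) = 13*(-37) = -481)
z(t) = 9 + t (z(t) = t + 9 = 9 + t)
q(-33, 51)*z(-2) = -481*(9 - 2) = -481*7 = -3367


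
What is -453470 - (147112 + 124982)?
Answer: -725564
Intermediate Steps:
-453470 - (147112 + 124982) = -453470 - 1*272094 = -453470 - 272094 = -725564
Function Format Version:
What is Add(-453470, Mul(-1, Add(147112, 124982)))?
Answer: -725564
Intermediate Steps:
Add(-453470, Mul(-1, Add(147112, 124982))) = Add(-453470, Mul(-1, 272094)) = Add(-453470, -272094) = -725564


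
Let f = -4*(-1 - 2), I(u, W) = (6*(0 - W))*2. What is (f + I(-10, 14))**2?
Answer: 24336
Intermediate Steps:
I(u, W) = -12*W (I(u, W) = (6*(-W))*2 = -6*W*2 = -12*W)
f = 12 (f = -4*(-3) = 12)
(f + I(-10, 14))**2 = (12 - 12*14)**2 = (12 - 168)**2 = (-156)**2 = 24336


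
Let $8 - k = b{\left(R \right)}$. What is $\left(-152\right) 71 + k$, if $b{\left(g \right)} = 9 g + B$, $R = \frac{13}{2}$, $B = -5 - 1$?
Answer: $- \frac{21673}{2} \approx -10837.0$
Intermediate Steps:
$B = -6$
$R = \frac{13}{2}$ ($R = 13 \cdot \frac{1}{2} = \frac{13}{2} \approx 6.5$)
$b{\left(g \right)} = -6 + 9 g$ ($b{\left(g \right)} = 9 g - 6 = -6 + 9 g$)
$k = - \frac{89}{2}$ ($k = 8 - \left(-6 + 9 \cdot \frac{13}{2}\right) = 8 - \left(-6 + \frac{117}{2}\right) = 8 - \frac{105}{2} = - \frac{89}{2} \approx -44.5$)
$\left(-152\right) 71 + k = \left(-152\right) 71 - \frac{89}{2} = -10792 - \frac{89}{2} = - \frac{21673}{2}$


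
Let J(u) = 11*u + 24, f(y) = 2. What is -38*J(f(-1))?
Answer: -1748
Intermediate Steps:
J(u) = 24 + 11*u
-38*J(f(-1)) = -38*(24 + 11*2) = -38*(24 + 22) = -38*46 = -1748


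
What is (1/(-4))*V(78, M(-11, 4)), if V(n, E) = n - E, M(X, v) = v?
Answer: -37/2 ≈ -18.500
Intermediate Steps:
(1/(-4))*V(78, M(-11, 4)) = (1/(-4))*(78 - 1*4) = (1*(-¼))*(78 - 4) = -¼*74 = -37/2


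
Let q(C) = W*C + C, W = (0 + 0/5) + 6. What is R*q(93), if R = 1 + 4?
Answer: 3255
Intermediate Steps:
W = 6 (W = (0 + 0*(⅕)) + 6 = (0 + 0) + 6 = 0 + 6 = 6)
R = 5
q(C) = 7*C (q(C) = 6*C + C = 7*C)
R*q(93) = 5*(7*93) = 5*651 = 3255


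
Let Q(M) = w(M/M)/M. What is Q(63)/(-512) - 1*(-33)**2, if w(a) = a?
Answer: -35126785/32256 ≈ -1089.0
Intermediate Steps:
Q(M) = 1/M (Q(M) = (M/M)/M = 1/M)
Q(63)/(-512) - 1*(-33)**2 = 1/(63*(-512)) - 1*(-33)**2 = (1/63)*(-1/512) - 1*1089 = -1/32256 - 1089 = -35126785/32256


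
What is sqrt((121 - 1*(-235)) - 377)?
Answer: I*sqrt(21) ≈ 4.5826*I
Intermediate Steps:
sqrt((121 - 1*(-235)) - 377) = sqrt((121 + 235) - 377) = sqrt(356 - 377) = sqrt(-21) = I*sqrt(21)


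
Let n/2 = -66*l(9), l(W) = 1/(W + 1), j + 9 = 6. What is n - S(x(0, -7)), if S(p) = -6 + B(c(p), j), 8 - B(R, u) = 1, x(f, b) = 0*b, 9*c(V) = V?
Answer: -71/5 ≈ -14.200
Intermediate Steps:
j = -3 (j = -9 + 6 = -3)
c(V) = V/9
x(f, b) = 0
B(R, u) = 7 (B(R, u) = 8 - 1*1 = 8 - 1 = 7)
l(W) = 1/(1 + W)
n = -66/5 (n = 2*(-66/(1 + 9)) = 2*(-66/10) = 2*(-66*⅒) = 2*(-33/5) = -66/5 ≈ -13.200)
S(p) = 1 (S(p) = -6 + 7 = 1)
n - S(x(0, -7)) = -66/5 - 1*1 = -66/5 - 1 = -71/5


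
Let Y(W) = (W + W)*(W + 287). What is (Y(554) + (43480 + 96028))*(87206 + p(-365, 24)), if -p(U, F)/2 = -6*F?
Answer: 93735471984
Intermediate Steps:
p(U, F) = 12*F (p(U, F) = -(-12)*F = 12*F)
Y(W) = 2*W*(287 + W) (Y(W) = (2*W)*(287 + W) = 2*W*(287 + W))
(Y(554) + (43480 + 96028))*(87206 + p(-365, 24)) = (2*554*(287 + 554) + (43480 + 96028))*(87206 + 12*24) = (2*554*841 + 139508)*(87206 + 288) = (931828 + 139508)*87494 = 1071336*87494 = 93735471984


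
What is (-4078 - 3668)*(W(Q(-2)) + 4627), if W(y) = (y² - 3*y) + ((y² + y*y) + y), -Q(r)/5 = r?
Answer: -38009622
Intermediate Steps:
Q(r) = -5*r
W(y) = -2*y + 3*y² (W(y) = (y² - 3*y) + ((y² + y²) + y) = (y² - 3*y) + (2*y² + y) = (y² - 3*y) + (y + 2*y²) = -2*y + 3*y²)
(-4078 - 3668)*(W(Q(-2)) + 4627) = (-4078 - 3668)*((-5*(-2))*(-2 + 3*(-5*(-2))) + 4627) = -7746*(10*(-2 + 3*10) + 4627) = -7746*(10*(-2 + 30) + 4627) = -7746*(10*28 + 4627) = -7746*(280 + 4627) = -7746*4907 = -38009622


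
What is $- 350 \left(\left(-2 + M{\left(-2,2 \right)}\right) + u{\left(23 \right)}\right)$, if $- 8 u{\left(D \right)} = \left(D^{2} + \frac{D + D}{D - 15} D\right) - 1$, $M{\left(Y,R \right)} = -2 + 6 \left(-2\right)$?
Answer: $\frac{551775}{16} \approx 34486.0$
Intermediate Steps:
$M{\left(Y,R \right)} = -14$ ($M{\left(Y,R \right)} = -2 - 12 = -14$)
$u{\left(D \right)} = \frac{1}{8} - \frac{D^{2}}{8} - \frac{D^{2}}{4 \left(-15 + D\right)}$ ($u{\left(D \right)} = - \frac{\left(D^{2} + \frac{D + D}{D - 15} D\right) - 1}{8} = - \frac{\left(D^{2} + \frac{2 D}{-15 + D} D\right) - 1}{8} = - \frac{\left(D^{2} + \frac{2 D^{2}}{-15 + D}\right) - 1}{8} = - \frac{-1 + D^{2} + \frac{2 D^{2}}{-15 + D}}{8} = \frac{1}{8} - \frac{D^{2}}{8} - \frac{D^{2}}{4 \left(-15 + D\right)}$)
$- 350 \left(\left(-2 + M{\left(-2,2 \right)}\right) + u{\left(23 \right)}\right) = - 350 \left(\left(-2 - 14\right) + \frac{-15 + 23 - 23^{3} + 13 \cdot 23^{2}}{8 \left(-15 + 23\right)}\right) = - 350 \left(-16 + \frac{-15 + 23 - 12167 + 13 \cdot 529}{8 \cdot 8}\right) = - 350 \left(-16 + \frac{1}{8} \cdot \frac{1}{8} \left(-15 + 23 - 12167 + 6877\right)\right) = - 350 \left(-16 + \frac{1}{8} \cdot \frac{1}{8} \left(-5282\right)\right) = - 350 \left(-16 - \frac{2641}{32}\right) = \left(-350\right) \left(- \frac{3153}{32}\right) = \frac{551775}{16}$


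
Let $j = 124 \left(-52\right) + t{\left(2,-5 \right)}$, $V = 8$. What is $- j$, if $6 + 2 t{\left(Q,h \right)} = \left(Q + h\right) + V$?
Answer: $\frac{12897}{2} \approx 6448.5$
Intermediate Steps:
$t{\left(Q,h \right)} = 1 + \frac{Q}{2} + \frac{h}{2}$ ($t{\left(Q,h \right)} = -3 + \frac{\left(Q + h\right) + 8}{2} = -3 + \frac{8 + Q + h}{2} = -3 + \left(4 + \frac{Q}{2} + \frac{h}{2}\right) = 1 + \frac{Q}{2} + \frac{h}{2}$)
$j = - \frac{12897}{2}$ ($j = 124 \left(-52\right) + \left(1 + \frac{1}{2} \cdot 2 + \frac{1}{2} \left(-5\right)\right) = -6448 + \left(1 + 1 - \frac{5}{2}\right) = -6448 - \frac{1}{2} = - \frac{12897}{2} \approx -6448.5$)
$- j = \left(-1\right) \left(- \frac{12897}{2}\right) = \frac{12897}{2}$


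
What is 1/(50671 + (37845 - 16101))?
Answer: 1/72415 ≈ 1.3809e-5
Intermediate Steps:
1/(50671 + (37845 - 16101)) = 1/(50671 + 21744) = 1/72415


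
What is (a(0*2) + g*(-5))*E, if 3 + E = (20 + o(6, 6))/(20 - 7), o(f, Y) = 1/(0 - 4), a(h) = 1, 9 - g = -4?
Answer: 1232/13 ≈ 94.769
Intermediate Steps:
g = 13 (g = 9 - 1*(-4) = 9 + 4 = 13)
o(f, Y) = -1/4 (o(f, Y) = 1/(-4) = -1/4)
E = -77/52 (E = -3 + (20 - 1/4)/(20 - 7) = -3 + (79/4)/13 = -3 + (79/4)*(1/13) = -3 + 79/52 = -77/52 ≈ -1.4808)
(a(0*2) + g*(-5))*E = (1 + 13*(-5))*(-77/52) = (1 - 65)*(-77/52) = -64*(-77/52) = 1232/13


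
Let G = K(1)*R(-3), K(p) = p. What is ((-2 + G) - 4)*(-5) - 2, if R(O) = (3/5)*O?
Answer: 37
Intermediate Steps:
R(O) = 3*O/5 (R(O) = (3*(⅕))*O = 3*O/5)
G = -9/5 (G = 1*((⅗)*(-3)) = 1*(-9/5) = -9/5 ≈ -1.8000)
((-2 + G) - 4)*(-5) - 2 = ((-2 - 9/5) - 4)*(-5) - 2 = (-19/5 - 4)*(-5) - 2 = -39/5*(-5) - 2 = 39 - 2 = 37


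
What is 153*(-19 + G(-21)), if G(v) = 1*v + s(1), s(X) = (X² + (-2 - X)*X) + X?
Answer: -6273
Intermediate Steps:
s(X) = X + X² + X*(-2 - X) (s(X) = (X² + X*(-2 - X)) + X = X + X² + X*(-2 - X))
G(v) = -1 + v (G(v) = 1*v - 1*1 = v - 1 = -1 + v)
153*(-19 + G(-21)) = 153*(-19 + (-1 - 21)) = 153*(-19 - 22) = 153*(-41) = -6273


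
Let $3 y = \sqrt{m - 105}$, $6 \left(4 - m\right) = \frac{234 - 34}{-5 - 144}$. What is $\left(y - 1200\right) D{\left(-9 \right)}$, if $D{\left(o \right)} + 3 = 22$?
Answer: $-22800 + \frac{19 i \sqrt{20136009}}{1341} \approx -22800.0 + 63.579 i$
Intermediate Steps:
$D{\left(o \right)} = 19$ ($D{\left(o \right)} = -3 + 22 = 19$)
$m = \frac{1888}{447}$ ($m = 4 - \frac{\left(234 - 34\right) \frac{1}{-5 - 144}}{6} = 4 - \frac{200 \frac{1}{-149}}{6} = 4 - \frac{200 \left(- \frac{1}{149}\right)}{6} = 4 - - \frac{100}{447} = 4 + \frac{100}{447} = \frac{1888}{447} \approx 4.2237$)
$y = \frac{i \sqrt{20136009}}{1341}$ ($y = \frac{\sqrt{\frac{1888}{447} - 105}}{3} = \frac{\sqrt{- \frac{45047}{447}}}{3} = \frac{\frac{1}{447} i \sqrt{20136009}}{3} = \frac{i \sqrt{20136009}}{1341} \approx 3.3462 i$)
$\left(y - 1200\right) D{\left(-9 \right)} = \left(\frac{i \sqrt{20136009}}{1341} - 1200\right) 19 = \left(-1200 + \frac{i \sqrt{20136009}}{1341}\right) 19 = -22800 + \frac{19 i \sqrt{20136009}}{1341}$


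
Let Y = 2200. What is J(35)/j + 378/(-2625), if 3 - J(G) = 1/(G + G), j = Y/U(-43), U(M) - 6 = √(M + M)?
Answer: -951/7000 + 19*I*√86/14000 ≈ -0.13586 + 0.012586*I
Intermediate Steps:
U(M) = 6 + √2*√M (U(M) = 6 + √(M + M) = 6 + √(2*M) = 6 + √2*√M)
j = 2200/(6 + I*√86) (j = 2200/(6 + √2*√(-43)) = 2200/(6 + √2*(I*√43)) = 2200/(6 + I*√86) ≈ 108.2 - 167.23*I)
J(G) = 3 - 1/(2*G) (J(G) = 3 - 1/(G + G) = 3 - 1/(2*G))
J(35)/j + 378/(-2625) = (3 - ½/35)/(6600/61 - 1100*I*√86/61) + 378/(-2625) = (3 - ½*1/35)/(6600/61 - 1100*I*√86/61) + 378*(-1/2625) = (3 - 1/70)/(6600/61 - 1100*I*√86/61) - 18/125 = 209/(70*(6600/61 - 1100*I*√86/61)) - 18/125 = -18/125 + 209/(70*(6600/61 - 1100*I*√86/61))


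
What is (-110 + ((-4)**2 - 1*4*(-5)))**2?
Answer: 5476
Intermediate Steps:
(-110 + ((-4)**2 - 1*4*(-5)))**2 = (-110 + (16 - 4*(-5)))**2 = (-110 + (16 + 20))**2 = (-110 + 36)**2 = (-74)**2 = 5476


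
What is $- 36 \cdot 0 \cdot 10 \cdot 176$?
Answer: $0$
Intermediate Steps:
$- 36 \cdot 0 \cdot 10 \cdot 176 = \left(-36\right) 0 \cdot 176 = 0 \cdot 176 = 0$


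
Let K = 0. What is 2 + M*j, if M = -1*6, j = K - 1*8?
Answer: 50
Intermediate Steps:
j = -8 (j = 0 - 1*8 = 0 - 8 = -8)
M = -6
2 + M*j = 2 - 6*(-8) = 2 + 48 = 50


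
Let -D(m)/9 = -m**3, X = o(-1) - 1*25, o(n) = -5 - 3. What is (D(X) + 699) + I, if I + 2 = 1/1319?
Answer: -425688783/1319 ≈ -3.2274e+5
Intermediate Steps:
o(n) = -8
X = -33 (X = -8 - 1*25 = -8 - 25 = -33)
D(m) = 9*m**3 (D(m) = -(-9)*m**3 = 9*m**3)
I = -2637/1319 (I = -2 + 1/1319 = -2637/1319 ≈ -1.9992)
(D(X) + 699) + I = (9*(-33)**3 + 699) - 2637/1319 = (9*(-35937) + 699) - 2637/1319 = (-323433 + 699) - 2637/1319 = -322734 - 2637/1319 = -425688783/1319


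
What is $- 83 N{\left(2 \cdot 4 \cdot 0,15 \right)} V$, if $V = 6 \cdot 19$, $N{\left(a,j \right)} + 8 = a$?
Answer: $75696$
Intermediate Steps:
$N{\left(a,j \right)} = -8 + a$
$V = 114$
$- 83 N{\left(2 \cdot 4 \cdot 0,15 \right)} V = - 83 \left(-8 + 2 \cdot 4 \cdot 0\right) 114 = - 83 \left(-8 + 8 \cdot 0\right) 114 = - 83 \left(-8 + 0\right) 114 = \left(-83\right) \left(-8\right) 114 = 664 \cdot 114 = 75696$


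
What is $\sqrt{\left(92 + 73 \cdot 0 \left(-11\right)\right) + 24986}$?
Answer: $\sqrt{25078} \approx 158.36$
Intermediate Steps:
$\sqrt{\left(92 + 73 \cdot 0 \left(-11\right)\right) + 24986} = \sqrt{\left(92 + 73 \cdot 0\right) + 24986} = \sqrt{\left(92 + 0\right) + 24986} = \sqrt{92 + 24986} = \sqrt{25078}$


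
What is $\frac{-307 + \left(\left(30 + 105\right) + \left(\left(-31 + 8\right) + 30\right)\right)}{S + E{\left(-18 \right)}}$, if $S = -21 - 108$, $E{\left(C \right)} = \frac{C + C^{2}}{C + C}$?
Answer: $\frac{6}{5} \approx 1.2$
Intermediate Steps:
$E{\left(C \right)} = \frac{C + C^{2}}{2 C}$
$S = -129$
$\frac{-307 + \left(\left(30 + 105\right) + \left(\left(-31 + 8\right) + 30\right)\right)}{S + E{\left(-18 \right)}} = \frac{-307 + \left(\left(30 + 105\right) + \left(\left(-31 + 8\right) + 30\right)\right)}{-129 + \left(\frac{1}{2} + \frac{1}{2} \left(-18\right)\right)} = \frac{-307 + \left(135 + \left(-23 + 30\right)\right)}{-129 + \left(\frac{1}{2} - 9\right)} = \frac{-307 + \left(135 + 7\right)}{-129 - \frac{17}{2}} = \frac{-307 + 142}{- \frac{275}{2}} = \left(-165\right) \left(- \frac{2}{275}\right) = \frac{6}{5}$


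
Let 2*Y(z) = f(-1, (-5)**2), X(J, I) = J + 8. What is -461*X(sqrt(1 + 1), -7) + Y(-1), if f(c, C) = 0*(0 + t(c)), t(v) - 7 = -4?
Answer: -3688 - 461*sqrt(2) ≈ -4340.0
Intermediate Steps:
t(v) = 3 (t(v) = 7 - 4 = 3)
X(J, I) = 8 + J
f(c, C) = 0 (f(c, C) = 0*(0 + 3) = 0*3 = 0)
Y(z) = 0 (Y(z) = (1/2)*0 = 0)
-461*X(sqrt(1 + 1), -7) + Y(-1) = -461*(8 + sqrt(1 + 1)) + 0 = -461*(8 + sqrt(2)) + 0 = (-3688 - 461*sqrt(2)) + 0 = -3688 - 461*sqrt(2)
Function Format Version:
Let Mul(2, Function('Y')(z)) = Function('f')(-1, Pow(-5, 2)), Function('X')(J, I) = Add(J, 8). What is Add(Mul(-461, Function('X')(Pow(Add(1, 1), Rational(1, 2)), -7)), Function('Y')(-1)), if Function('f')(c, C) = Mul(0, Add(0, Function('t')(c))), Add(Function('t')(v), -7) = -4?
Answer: Add(-3688, Mul(-461, Pow(2, Rational(1, 2)))) ≈ -4340.0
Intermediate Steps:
Function('t')(v) = 3 (Function('t')(v) = Add(7, -4) = 3)
Function('X')(J, I) = Add(8, J)
Function('f')(c, C) = 0 (Function('f')(c, C) = Mul(0, Add(0, 3)) = Mul(0, 3) = 0)
Function('Y')(z) = 0 (Function('Y')(z) = Mul(Rational(1, 2), 0) = 0)
Add(Mul(-461, Function('X')(Pow(Add(1, 1), Rational(1, 2)), -7)), Function('Y')(-1)) = Add(Mul(-461, Add(8, Pow(Add(1, 1), Rational(1, 2)))), 0) = Add(Mul(-461, Add(8, Pow(2, Rational(1, 2)))), 0) = Add(Add(-3688, Mul(-461, Pow(2, Rational(1, 2)))), 0) = Add(-3688, Mul(-461, Pow(2, Rational(1, 2))))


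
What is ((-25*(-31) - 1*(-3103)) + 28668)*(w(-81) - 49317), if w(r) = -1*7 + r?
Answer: -1607935130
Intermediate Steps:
w(r) = -7 + r
((-25*(-31) - 1*(-3103)) + 28668)*(w(-81) - 49317) = ((-25*(-31) - 1*(-3103)) + 28668)*((-7 - 81) - 49317) = ((775 + 3103) + 28668)*(-88 - 49317) = (3878 + 28668)*(-49405) = 32546*(-49405) = -1607935130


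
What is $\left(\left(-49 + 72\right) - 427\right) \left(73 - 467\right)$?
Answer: $159176$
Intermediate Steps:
$\left(\left(-49 + 72\right) - 427\right) \left(73 - 467\right) = \left(23 - 427\right) \left(-394\right) = \left(-404\right) \left(-394\right) = 159176$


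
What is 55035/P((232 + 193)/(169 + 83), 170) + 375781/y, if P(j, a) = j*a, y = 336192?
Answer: 27586685357/142881600 ≈ 193.07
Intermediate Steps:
P(j, a) = a*j
55035/P((232 + 193)/(169 + 83), 170) + 375781/y = 55035/((170*((232 + 193)/(169 + 83)))) + 375781/336192 = 55035/((170*(425/252))) + 375781*(1/336192) = 55035/((170*(425*(1/252)))) + 375781/336192 = 55035/((170*(425/252))) + 375781/336192 = 55035/(36125/126) + 375781/336192 = 55035*(126/36125) + 375781/336192 = 1386882/7225 + 375781/336192 = 27586685357/142881600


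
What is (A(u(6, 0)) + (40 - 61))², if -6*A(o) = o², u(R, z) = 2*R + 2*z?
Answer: 2025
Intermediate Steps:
A(o) = -o²/6
(A(u(6, 0)) + (40 - 61))² = (-(2*6 + 2*0)²/6 + (40 - 61))² = (-(12 + 0)²/6 - 21)² = (-⅙*12² - 21)² = (-⅙*144 - 21)² = (-24 - 21)² = (-45)² = 2025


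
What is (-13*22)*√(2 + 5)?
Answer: -286*√7 ≈ -756.68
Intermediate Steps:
(-13*22)*√(2 + 5) = -286*√7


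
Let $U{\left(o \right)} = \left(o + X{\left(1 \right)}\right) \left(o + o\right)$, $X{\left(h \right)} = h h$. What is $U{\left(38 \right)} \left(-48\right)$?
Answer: $-142272$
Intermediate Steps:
$X{\left(h \right)} = h^{2}$
$U{\left(o \right)} = 2 o \left(1 + o\right)$ ($U{\left(o \right)} = \left(o + 1^{2}\right) \left(o + o\right) = \left(o + 1\right) 2 o = \left(1 + o\right) 2 o = 2 o \left(1 + o\right)$)
$U{\left(38 \right)} \left(-48\right) = 2 \cdot 38 \left(1 + 38\right) \left(-48\right) = 2 \cdot 38 \cdot 39 \left(-48\right) = 2964 \left(-48\right) = -142272$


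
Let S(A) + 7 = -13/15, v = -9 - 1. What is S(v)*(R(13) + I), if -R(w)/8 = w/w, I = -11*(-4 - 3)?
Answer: -2714/5 ≈ -542.80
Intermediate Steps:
v = -10
S(A) = -118/15 (S(A) = -7 - 13/15 = -118/15)
I = 77 (I = -11*(-7) = 77)
R(w) = -8 (R(w) = -8*w/w = -8*1 = -8)
S(v)*(R(13) + I) = -118*(-8 + 77)/15 = -118/15*69 = -2714/5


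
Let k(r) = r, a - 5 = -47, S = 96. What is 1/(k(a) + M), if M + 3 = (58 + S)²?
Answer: 1/23671 ≈ 4.2246e-5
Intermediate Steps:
a = -42 (a = 5 - 47 = -42)
M = 23713 (M = -3 + (58 + 96)² = -3 + 154² = -3 + 23716 = 23713)
1/(k(a) + M) = 1/(-42 + 23713) = 1/23671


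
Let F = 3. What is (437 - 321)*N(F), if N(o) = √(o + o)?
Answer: 116*√6 ≈ 284.14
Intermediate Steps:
N(o) = √2*√o (N(o) = √(2*o) = √2*√o)
(437 - 321)*N(F) = (437 - 321)*(√2*√3) = 116*√6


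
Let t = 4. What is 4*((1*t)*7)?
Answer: 112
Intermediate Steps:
4*((1*t)*7) = 4*((1*4)*7) = 4*(4*7) = 4*28 = 112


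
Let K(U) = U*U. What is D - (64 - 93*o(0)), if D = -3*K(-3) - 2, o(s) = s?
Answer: -93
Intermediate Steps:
K(U) = U**2
D = -29 (D = -3*(-3)**2 - 2 = -3*9 - 2 = -27 - 2 = -29)
D - (64 - 93*o(0)) = -29 - (64 - 93*0) = -29 - (64 + 0) = -29 - 1*64 = -29 - 64 = -93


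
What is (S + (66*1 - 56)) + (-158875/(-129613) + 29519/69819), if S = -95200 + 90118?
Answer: -45883892098612/9049450047 ≈ -5070.4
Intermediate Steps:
S = -5082
(S + (66*1 - 56)) + (-158875/(-129613) + 29519/69819) = (-5082 + (66*1 - 56)) + (-158875/(-129613) + 29519/69819) = (-5082 + (66 - 56)) + (-158875*(-1/129613) + 29519*(1/69819)) = (-5082 + 10) + (158875/129613 + 29519/69819) = -5072 + 14918539772/9049450047 = -45883892098612/9049450047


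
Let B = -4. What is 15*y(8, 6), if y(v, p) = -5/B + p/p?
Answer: 135/4 ≈ 33.750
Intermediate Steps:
y(v, p) = 9/4 (y(v, p) = -5/(-4) + p/p = -5*(-¼) + 1 = 5/4 + 1 = 9/4)
15*y(8, 6) = 15*(9/4) = 135/4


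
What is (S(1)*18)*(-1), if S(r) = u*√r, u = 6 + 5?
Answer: -198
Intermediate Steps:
u = 11
S(r) = 11*√r
(S(1)*18)*(-1) = ((11*√1)*18)*(-1) = ((11*1)*18)*(-1) = (11*18)*(-1) = 198*(-1) = -198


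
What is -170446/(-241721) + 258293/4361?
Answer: 9025451037/150592183 ≈ 59.933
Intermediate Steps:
-170446/(-241721) + 258293/4361 = -170446*(-1/241721) + 258293*(1/4361) = 170446/241721 + 36899/623 = 9025451037/150592183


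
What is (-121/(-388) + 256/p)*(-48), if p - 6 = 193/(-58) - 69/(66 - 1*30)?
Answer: -415175604/25511 ≈ -16274.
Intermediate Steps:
p = 263/348 (p = 6 + (193/(-58) - 69/(66 - 1*30)) = 6 + (193*(-1/58) - 69/(66 - 30)) = 6 + (-193/58 - 69/36) = 6 + (-193/58 - 69*1/36) = 6 + (-193/58 - 23/12) = 6 - 1825/348 = 263/348 ≈ 0.75575)
(-121/(-388) + 256/p)*(-48) = (-121/(-388) + 256/(263/348))*(-48) = (-121*(-1/388) + 256*(348/263))*(-48) = (121/388 + 89088/263)*(-48) = (34597967/102044)*(-48) = -415175604/25511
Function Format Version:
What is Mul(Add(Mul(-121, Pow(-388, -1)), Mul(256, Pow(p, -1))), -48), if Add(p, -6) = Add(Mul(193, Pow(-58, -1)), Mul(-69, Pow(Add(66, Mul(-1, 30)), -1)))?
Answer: Rational(-415175604, 25511) ≈ -16274.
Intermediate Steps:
p = Rational(263, 348) (p = Add(6, Add(Mul(193, Pow(-58, -1)), Mul(-69, Pow(Add(66, Mul(-1, 30)), -1)))) = Add(6, Add(Mul(193, Rational(-1, 58)), Mul(-69, Pow(Add(66, -30), -1)))) = Add(6, Add(Rational(-193, 58), Mul(-69, Pow(36, -1)))) = Add(6, Add(Rational(-193, 58), Mul(-69, Rational(1, 36)))) = Add(6, Add(Rational(-193, 58), Rational(-23, 12))) = Add(6, Rational(-1825, 348)) = Rational(263, 348) ≈ 0.75575)
Mul(Add(Mul(-121, Pow(-388, -1)), Mul(256, Pow(p, -1))), -48) = Mul(Add(Mul(-121, Pow(-388, -1)), Mul(256, Pow(Rational(263, 348), -1))), -48) = Mul(Add(Mul(-121, Rational(-1, 388)), Mul(256, Rational(348, 263))), -48) = Mul(Add(Rational(121, 388), Rational(89088, 263)), -48) = Mul(Rational(34597967, 102044), -48) = Rational(-415175604, 25511)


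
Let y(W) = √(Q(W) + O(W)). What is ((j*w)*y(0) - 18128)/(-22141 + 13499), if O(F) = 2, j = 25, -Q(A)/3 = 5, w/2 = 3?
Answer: 9064/4321 - 75*I*√13/4321 ≈ 2.0977 - 0.062582*I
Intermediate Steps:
w = 6 (w = 2*3 = 6)
Q(A) = -15 (Q(A) = -3*5 = -15)
y(W) = I*√13 (y(W) = √(-15 + 2) = √(-13) = I*√13)
((j*w)*y(0) - 18128)/(-22141 + 13499) = ((25*6)*(I*√13) - 18128)/(-22141 + 13499) = (150*(I*√13) - 18128)/(-8642) = (150*I*√13 - 18128)*(-1/8642) = (-18128 + 150*I*√13)*(-1/8642) = 9064/4321 - 75*I*√13/4321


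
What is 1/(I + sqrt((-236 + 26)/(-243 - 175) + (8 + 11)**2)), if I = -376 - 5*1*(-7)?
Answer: -71269/24227175 - sqrt(15790786)/24227175 ≈ -0.0031057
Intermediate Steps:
I = -341 (I = -376 - 5*(-7) = -376 - 1*(-35) = -376 + 35 = -341)
1/(I + sqrt((-236 + 26)/(-243 - 175) + (8 + 11)**2)) = 1/(-341 + sqrt((-236 + 26)/(-243 - 175) + (8 + 11)**2)) = 1/(-341 + sqrt(-210/(-418) + 19**2)) = 1/(-341 + sqrt(-210*(-1/418) + 361)) = 1/(-341 + sqrt(105/209 + 361)) = 1/(-341 + sqrt(75554/209)) = 1/(-341 + sqrt(15790786)/209)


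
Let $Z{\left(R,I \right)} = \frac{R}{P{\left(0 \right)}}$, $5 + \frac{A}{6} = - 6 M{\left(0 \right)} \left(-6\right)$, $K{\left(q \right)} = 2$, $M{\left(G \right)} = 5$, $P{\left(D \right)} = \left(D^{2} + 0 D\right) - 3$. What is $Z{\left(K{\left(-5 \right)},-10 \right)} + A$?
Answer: $\frac{3148}{3} \approx 1049.3$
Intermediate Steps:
$P{\left(D \right)} = -3 + D^{2}$ ($P{\left(D \right)} = \left(D^{2} + 0\right) - 3 = D^{2} - 3 = -3 + D^{2}$)
$A = 1050$ ($A = -30 + 6 \left(-6\right) 5 \left(-6\right) = -30 + 6 \left(\left(-30\right) \left(-6\right)\right) = -30 + 6 \cdot 180 = -30 + 1080 = 1050$)
$Z{\left(R,I \right)} = - \frac{R}{3}$ ($Z{\left(R,I \right)} = \frac{R}{-3 + 0^{2}} = \frac{R}{-3 + 0} = \frac{R}{-3} = R \left(- \frac{1}{3}\right) = - \frac{R}{3}$)
$Z{\left(K{\left(-5 \right)},-10 \right)} + A = \left(- \frac{1}{3}\right) 2 + 1050 = - \frac{2}{3} + 1050 = \frac{3148}{3}$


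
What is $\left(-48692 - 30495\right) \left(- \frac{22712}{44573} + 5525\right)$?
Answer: $- \frac{19499253389131}{44573} \approx -4.3747 \cdot 10^{8}$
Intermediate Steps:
$\left(-48692 - 30495\right) \left(- \frac{22712}{44573} + 5525\right) = \left(-48692 - 30495\right) \left(\left(-22712\right) \frac{1}{44573} + 5525\right) = - 79187 \left(- \frac{22712}{44573} + 5525\right) = \left(-79187\right) \frac{246243113}{44573} = - \frac{19499253389131}{44573}$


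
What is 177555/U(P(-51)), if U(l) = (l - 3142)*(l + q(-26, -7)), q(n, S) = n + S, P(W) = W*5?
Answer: 59185/326112 ≈ 0.18149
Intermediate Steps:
P(W) = 5*W
q(n, S) = S + n
U(l) = (-3142 + l)*(-33 + l) (U(l) = (l - 3142)*(l + (-7 - 26)) = (-3142 + l)*(l - 33) = (-3142 + l)*(-33 + l))
177555/U(P(-51)) = 177555/(103686 + (5*(-51))² - 15875*(-51)) = 177555/(103686 + (-255)² - 3175*(-255)) = 177555/(103686 + 65025 + 809625) = 177555/978336 = 177555*(1/978336) = 59185/326112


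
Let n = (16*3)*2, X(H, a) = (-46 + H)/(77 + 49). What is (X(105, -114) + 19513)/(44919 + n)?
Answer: 2458697/5671890 ≈ 0.43349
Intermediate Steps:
X(H, a) = -23/63 + H/126 (X(H, a) = (-46 + H)/126 = (-46 + H)*(1/126) = -23/63 + H/126)
n = 96 (n = 48*2 = 96)
(X(105, -114) + 19513)/(44919 + n) = ((-23/63 + (1/126)*105) + 19513)/(44919 + 96) = ((-23/63 + 5/6) + 19513)/45015 = (59/126 + 19513)*(1/45015) = (2458697/126)*(1/45015) = 2458697/5671890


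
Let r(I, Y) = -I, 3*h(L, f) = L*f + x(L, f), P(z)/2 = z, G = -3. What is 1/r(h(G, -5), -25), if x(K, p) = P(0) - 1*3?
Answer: -¼ ≈ -0.25000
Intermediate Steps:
P(z) = 2*z
x(K, p) = -3 (x(K, p) = 2*0 - 1*3 = 0 - 3 = -3)
h(L, f) = -1 + L*f/3 (h(L, f) = (L*f - 3)/3 = (-3 + L*f)/3 = -1 + L*f/3)
1/r(h(G, -5), -25) = 1/(-(-1 + (⅓)*(-3)*(-5))) = 1/(-(-1 + 5)) = 1/(-1*4) = 1/(-4) = -¼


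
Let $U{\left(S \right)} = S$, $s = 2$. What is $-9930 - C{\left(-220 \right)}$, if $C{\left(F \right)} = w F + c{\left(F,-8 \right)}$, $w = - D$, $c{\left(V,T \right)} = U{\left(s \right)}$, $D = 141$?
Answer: $-40952$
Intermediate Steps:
$c{\left(V,T \right)} = 2$
$w = -141$ ($w = \left(-1\right) 141 = -141$)
$C{\left(F \right)} = 2 - 141 F$ ($C{\left(F \right)} = - 141 F + 2 = 2 - 141 F$)
$-9930 - C{\left(-220 \right)} = -9930 - \left(2 - -31020\right) = -9930 - \left(2 + 31020\right) = -9930 - 31022 = -40952$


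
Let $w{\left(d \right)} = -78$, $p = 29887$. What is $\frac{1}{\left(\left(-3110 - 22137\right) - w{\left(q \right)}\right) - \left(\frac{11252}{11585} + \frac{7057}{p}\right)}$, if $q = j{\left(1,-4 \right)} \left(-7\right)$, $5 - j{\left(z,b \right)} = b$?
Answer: $- \frac{346240895}{8714955130124} \approx -3.973 \cdot 10^{-5}$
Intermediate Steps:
$j{\left(z,b \right)} = 5 - b$
$q = -63$ ($q = \left(5 - -4\right) \left(-7\right) = \left(5 + 4\right) \left(-7\right) = 9 \left(-7\right) = -63$)
$\frac{1}{\left(\left(-3110 - 22137\right) - w{\left(q \right)}\right) - \left(\frac{11252}{11585} + \frac{7057}{p}\right)} = \frac{1}{\left(\left(-3110 - 22137\right) - -78\right) - \left(\frac{7057}{29887} + \frac{11252}{11585}\right)} = \frac{1}{\left(-25247 + 78\right) - \frac{418043869}{346240895}} = \frac{1}{-25169 - \frac{418043869}{346240895}} = \frac{1}{- \frac{8714955130124}{346240895}} = - \frac{346240895}{8714955130124}$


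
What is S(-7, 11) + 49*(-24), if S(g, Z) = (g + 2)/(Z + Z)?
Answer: -25877/22 ≈ -1176.2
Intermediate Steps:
S(g, Z) = (2 + g)/(2*Z) (S(g, Z) = (2 + g)/((2*Z)) = (2 + g)*(1/(2*Z)) = (2 + g)/(2*Z))
S(-7, 11) + 49*(-24) = (½)*(2 - 7)/11 + 49*(-24) = (½)*(1/11)*(-5) - 1176 = -5/22 - 1176 = -25877/22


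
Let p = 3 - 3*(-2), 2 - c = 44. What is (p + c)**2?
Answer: 1089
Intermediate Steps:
c = -42 (c = 2 - 1*44 = 2 - 44 = -42)
p = 9 (p = 3 + 6 = 9)
(p + c)**2 = (9 - 42)**2 = (-33)**2 = 1089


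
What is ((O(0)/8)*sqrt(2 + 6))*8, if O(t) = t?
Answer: 0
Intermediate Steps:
((O(0)/8)*sqrt(2 + 6))*8 = ((0/8)*sqrt(2 + 6))*8 = ((0*(1/8))*sqrt(8))*8 = (0*(2*sqrt(2)))*8 = 0*8 = 0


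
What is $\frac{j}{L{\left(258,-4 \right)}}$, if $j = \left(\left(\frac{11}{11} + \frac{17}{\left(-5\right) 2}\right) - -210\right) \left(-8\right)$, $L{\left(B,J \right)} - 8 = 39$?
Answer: $- \frac{8372}{235} \approx -35.626$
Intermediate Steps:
$L{\left(B,J \right)} = 47$ ($L{\left(B,J \right)} = 8 + 39 = 47$)
$j = - \frac{8372}{5}$ ($j = \left(\left(11 \cdot \frac{1}{11} + \frac{17}{-10}\right) + 210\right) \left(-8\right) = \left(\left(1 + 17 \left(- \frac{1}{10}\right)\right) + 210\right) \left(-8\right) = \left(\left(1 - \frac{17}{10}\right) + 210\right) \left(-8\right) = \left(- \frac{7}{10} + 210\right) \left(-8\right) = \frac{2093}{10} \left(-8\right) = - \frac{8372}{5} \approx -1674.4$)
$\frac{j}{L{\left(258,-4 \right)}} = - \frac{8372}{5 \cdot 47} = \left(- \frac{8372}{5}\right) \frac{1}{47} = - \frac{8372}{235}$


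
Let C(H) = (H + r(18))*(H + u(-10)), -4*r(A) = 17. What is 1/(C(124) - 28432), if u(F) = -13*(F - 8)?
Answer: 2/28877 ≈ 6.9259e-5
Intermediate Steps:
u(F) = 104 - 13*F (u(F) = -13*(-8 + F) = 104 - 13*F)
r(A) = -17/4 (r(A) = -¼*17 = -17/4)
C(H) = (234 + H)*(-17/4 + H) (C(H) = (H - 17/4)*(H + (104 - 13*(-10))) = (-17/4 + H)*(H + (104 + 130)) = (-17/4 + H)*(H + 234) = (-17/4 + H)*(234 + H) = (234 + H)*(-17/4 + H))
1/(C(124) - 28432) = 1/((-1989/2 + 124² + (919/4)*124) - 28432) = 1/((-1989/2 + 15376 + 28489) - 28432) = 1/(85741/2 - 28432) = 1/(28877/2) = 2/28877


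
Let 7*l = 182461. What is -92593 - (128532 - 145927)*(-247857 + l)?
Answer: -3858149523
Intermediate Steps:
l = 182461/7 (l = (⅐)*182461 = 182461/7 ≈ 26066.)
-92593 - (128532 - 145927)*(-247857 + l) = -92593 - (128532 - 145927)*(-247857 + 182461/7) = -92593 - (-17395)*(-1552538)/7 = -92593 - 1*3858056930 = -92593 - 3858056930 = -3858149523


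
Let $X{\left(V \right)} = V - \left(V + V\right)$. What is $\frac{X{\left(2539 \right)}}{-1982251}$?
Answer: $\frac{2539}{1982251} \approx 0.0012809$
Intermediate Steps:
$X{\left(V \right)} = - V$ ($X{\left(V \right)} = V - 2 V = - V$)
$\frac{X{\left(2539 \right)}}{-1982251} = \frac{\left(-1\right) 2539}{-1982251} = \left(-2539\right) \left(- \frac{1}{1982251}\right) = \frac{2539}{1982251}$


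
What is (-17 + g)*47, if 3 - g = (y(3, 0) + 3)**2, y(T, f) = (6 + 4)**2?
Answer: -499281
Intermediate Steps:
y(T, f) = 100 (y(T, f) = 10**2 = 100)
g = -10606 (g = 3 - (100 + 3)**2 = 3 - 1*103**2 = 3 - 1*10609 = 3 - 10609 = -10606)
(-17 + g)*47 = (-17 - 10606)*47 = -10623*47 = -499281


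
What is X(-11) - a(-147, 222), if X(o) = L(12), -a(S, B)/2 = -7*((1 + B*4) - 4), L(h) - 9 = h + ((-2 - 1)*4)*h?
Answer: -12513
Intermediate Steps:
L(h) = 9 - 11*h (L(h) = 9 + (h + ((-2 - 1)*4)*h) = 9 + (h + (-3*4)*h) = 9 + (h - 12*h) = 9 - 11*h)
a(S, B) = -42 + 56*B (a(S, B) = -(-14)*((1 + B*4) - 4) = -(-14)*((1 + 4*B) - 4) = -(-14)*(-3 + 4*B) = -2*(21 - 28*B) = -42 + 56*B)
X(o) = -123 (X(o) = 9 - 11*12 = 9 - 132 = -123)
X(-11) - a(-147, 222) = -123 - (-42 + 56*222) = -123 - (-42 + 12432) = -123 - 1*12390 = -123 - 12390 = -12513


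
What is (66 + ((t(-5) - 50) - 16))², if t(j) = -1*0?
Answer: 0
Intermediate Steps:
t(j) = 0
(66 + ((t(-5) - 50) - 16))² = (66 + ((0 - 50) - 16))² = (66 + (-50 - 16))² = (66 - 66)² = 0² = 0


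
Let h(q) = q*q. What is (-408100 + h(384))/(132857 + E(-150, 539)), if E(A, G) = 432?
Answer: -260644/133289 ≈ -1.9555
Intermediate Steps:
h(q) = q²
(-408100 + h(384))/(132857 + E(-150, 539)) = (-408100 + 384²)/(132857 + 432) = (-408100 + 147456)/133289 = -260644*1/133289 = -260644/133289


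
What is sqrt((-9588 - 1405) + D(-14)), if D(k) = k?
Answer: 3*I*sqrt(1223) ≈ 104.91*I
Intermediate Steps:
sqrt((-9588 - 1405) + D(-14)) = sqrt((-9588 - 1405) - 14) = sqrt(-10993 - 14) = sqrt(-11007) = 3*I*sqrt(1223)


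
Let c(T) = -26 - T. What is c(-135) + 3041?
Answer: 3150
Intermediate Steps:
c(-135) + 3041 = (-26 - 1*(-135)) + 3041 = (-26 + 135) + 3041 = 109 + 3041 = 3150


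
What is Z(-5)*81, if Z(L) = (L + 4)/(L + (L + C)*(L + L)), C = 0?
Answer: -9/5 ≈ -1.8000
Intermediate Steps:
Z(L) = (4 + L)/(L + 2*L**2) (Z(L) = (L + 4)/(L + (L + 0)*(L + L)) = (4 + L)/(L + L*(2*L)) = (4 + L)/(L + 2*L**2))
Z(-5)*81 = ((4 - 5)/((-5)*(1 + 2*(-5))))*81 = -1/5*(-1)/(1 - 10)*81 = -1/5*(-1)/(-9)*81 = -1/5*(-1/9)*(-1)*81 = -1/45*81 = -9/5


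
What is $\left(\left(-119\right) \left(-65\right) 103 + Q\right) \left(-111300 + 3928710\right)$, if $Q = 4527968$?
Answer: $20326459956930$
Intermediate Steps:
$\left(\left(-119\right) \left(-65\right) 103 + Q\right) \left(-111300 + 3928710\right) = \left(\left(-119\right) \left(-65\right) 103 + 4527968\right) \left(-111300 + 3928710\right) = \left(7735 \cdot 103 + 4527968\right) 3817410 = \left(796705 + 4527968\right) 3817410 = 5324673 \cdot 3817410 = 20326459956930$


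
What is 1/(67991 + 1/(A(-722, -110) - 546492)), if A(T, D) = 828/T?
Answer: 197284026/13413538211405 ≈ 1.4708e-5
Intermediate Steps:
1/(67991 + 1/(A(-722, -110) - 546492)) = 1/(67991 + 1/(828/(-722) - 546492)) = 1/(67991 + 1/(828*(-1/722) - 546492)) = 1/(67991 + 1/(-414/361 - 546492)) = 1/(67991 + 1/(-197284026/361)) = 1/(67991 - 361/197284026) = 1/(13413538211405/197284026) = 197284026/13413538211405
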